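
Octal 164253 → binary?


Each octal digit → 3 binary bits:
  1 = 001
  6 = 110
  4 = 100
  2 = 010
  5 = 101
  3 = 011
Concatenate: 001 110 100 010 101 011
= 001110100010101011


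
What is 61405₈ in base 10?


Positional values:
Position 0: 5 × 8^0 = 5
Position 1: 0 × 8^1 = 0
Position 2: 4 × 8^2 = 256
Position 3: 1 × 8^3 = 512
Position 4: 6 × 8^4 = 24576
Sum = 5 + 0 + 256 + 512 + 24576
= 25349


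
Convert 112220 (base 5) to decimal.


Positional values (base 5):
  0 × 5^0 = 0 × 1 = 0
  2 × 5^1 = 2 × 5 = 10
  2 × 5^2 = 2 × 25 = 50
  2 × 5^3 = 2 × 125 = 250
  1 × 5^4 = 1 × 625 = 625
  1 × 5^5 = 1 × 3125 = 3125
Sum = 0 + 10 + 50 + 250 + 625 + 3125
= 4060


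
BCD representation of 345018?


Each digit → 4-bit binary:
  3 → 0011
  4 → 0100
  5 → 0101
  0 → 0000
  1 → 0001
  8 → 1000
= 0011 0100 0101 0000 0001 1000


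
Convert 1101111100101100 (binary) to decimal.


Positional values:
Bit 2: 1 × 2^2 = 4
Bit 3: 1 × 2^3 = 8
Bit 5: 1 × 2^5 = 32
Bit 8: 1 × 2^8 = 256
Bit 9: 1 × 2^9 = 512
Bit 10: 1 × 2^10 = 1024
Bit 11: 1 × 2^11 = 2048
Bit 12: 1 × 2^12 = 4096
Bit 14: 1 × 2^14 = 16384
Bit 15: 1 × 2^15 = 32768
Sum = 4 + 8 + 32 + 256 + 512 + 1024 + 2048 + 4096 + 16384 + 32768
= 57132


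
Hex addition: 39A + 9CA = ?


Align and add column by column (LSB to MSB, each column mod 16 with carry):
  039A
+ 09CA
  ----
  col 0: A(10) + A(10) + 0 (carry in) = 20 → 4(4), carry out 1
  col 1: 9(9) + C(12) + 1 (carry in) = 22 → 6(6), carry out 1
  col 2: 3(3) + 9(9) + 1 (carry in) = 13 → D(13), carry out 0
  col 3: 0(0) + 0(0) + 0 (carry in) = 0 → 0(0), carry out 0
Reading digits MSB→LSB: 0D64
Strip leading zeros: D64
= 0xD64


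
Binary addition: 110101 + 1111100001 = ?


Align and add column by column (LSB to MSB, carry propagating):
  00000110101
+ 01111100001
  -----------
  col 0: 1 + 1 + 0 (carry in) = 2 → bit 0, carry out 1
  col 1: 0 + 0 + 1 (carry in) = 1 → bit 1, carry out 0
  col 2: 1 + 0 + 0 (carry in) = 1 → bit 1, carry out 0
  col 3: 0 + 0 + 0 (carry in) = 0 → bit 0, carry out 0
  col 4: 1 + 0 + 0 (carry in) = 1 → bit 1, carry out 0
  col 5: 1 + 1 + 0 (carry in) = 2 → bit 0, carry out 1
  col 6: 0 + 1 + 1 (carry in) = 2 → bit 0, carry out 1
  col 7: 0 + 1 + 1 (carry in) = 2 → bit 0, carry out 1
  col 8: 0 + 1 + 1 (carry in) = 2 → bit 0, carry out 1
  col 9: 0 + 1 + 1 (carry in) = 2 → bit 0, carry out 1
  col 10: 0 + 0 + 1 (carry in) = 1 → bit 1, carry out 0
Reading bits MSB→LSB: 10000010110
Strip leading zeros: 10000010110
= 10000010110


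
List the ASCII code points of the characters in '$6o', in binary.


String: '$6o'  (3 characters)
Per-character ASCII lookup:
  '$': special character: '$' = 36 → 100100
  '6': digits start at 48: '6' = 48 + 6 = 54 → 110110
  'o': lowercase starts at 97: 'o' = 97 + 14 = 111 → 1101111
= 100100 110110 1101111


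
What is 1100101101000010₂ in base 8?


Group into 3-bit groups: 001100101101000010
  001 = 1
  100 = 4
  101 = 5
  101 = 5
  000 = 0
  010 = 2
= 0o145502


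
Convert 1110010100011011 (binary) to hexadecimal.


Group into 4-bit nibbles: 1110010100011011
  1110 = E
  0101 = 5
  0001 = 1
  1011 = B
= 0xE51B


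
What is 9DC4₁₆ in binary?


Each hex digit → 4 binary bits:
  9 = 1001
  D = 1101
  C = 1100
  4 = 0100
Concatenate: 1001 1101 1100 0100
= 1001110111000100


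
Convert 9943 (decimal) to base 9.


Divide by 9 repeatedly:
9943 ÷ 9 = 1104 remainder 7
1104 ÷ 9 = 122 remainder 6
122 ÷ 9 = 13 remainder 5
13 ÷ 9 = 1 remainder 4
1 ÷ 9 = 0 remainder 1
Reading remainders bottom-up:
= 14567


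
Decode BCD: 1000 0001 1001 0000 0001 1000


Each 4-bit group → digit:
  1000 → 8
  0001 → 1
  1001 → 9
  0000 → 0
  0001 → 1
  1000 → 8
= 819018


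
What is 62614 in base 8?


Divide by 8 repeatedly:
62614 ÷ 8 = 7826 remainder 6
7826 ÷ 8 = 978 remainder 2
978 ÷ 8 = 122 remainder 2
122 ÷ 8 = 15 remainder 2
15 ÷ 8 = 1 remainder 7
1 ÷ 8 = 0 remainder 1
Reading remainders bottom-up:
= 0o172226


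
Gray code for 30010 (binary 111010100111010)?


Binary: 111010100111010
Gray code: G = B XOR (B >> 1)
B >> 1 = 011101010011101
111010100111010 XOR 011101010011101:
  1 XOR 0 = 1
  1 XOR 1 = 0
  1 XOR 1 = 0
  0 XOR 1 = 1
  1 XOR 0 = 1
  0 XOR 1 = 1
  1 XOR 0 = 1
  0 XOR 1 = 1
  0 XOR 0 = 0
  1 XOR 0 = 1
  1 XOR 1 = 0
  1 XOR 1 = 0
  0 XOR 1 = 1
  1 XOR 0 = 1
  0 XOR 1 = 1
= 100111110100111


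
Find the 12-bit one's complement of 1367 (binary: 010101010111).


Original: 010101010111
Invert all bits:
  bit 0: 0 → 1
  bit 1: 1 → 0
  bit 2: 0 → 1
  bit 3: 1 → 0
  bit 4: 0 → 1
  bit 5: 1 → 0
  bit 6: 0 → 1
  bit 7: 1 → 0
  bit 8: 0 → 1
  bit 9: 1 → 0
  bit 10: 1 → 0
  bit 11: 1 → 0
= 101010101000


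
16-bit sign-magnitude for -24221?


Sign bit: 1 (negative)
Magnitude: 24221 = 101111010011101
= 1101111010011101


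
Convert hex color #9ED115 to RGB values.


Hex: #9ED115
R = 9E₁₆ = 158
G = D1₁₆ = 209
B = 15₁₆ = 21
= RGB(158, 209, 21)


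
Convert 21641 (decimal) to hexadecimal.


Divide by 16 repeatedly:
21641 ÷ 16 = 1352 remainder 9 (9)
1352 ÷ 16 = 84 remainder 8 (8)
84 ÷ 16 = 5 remainder 4 (4)
5 ÷ 16 = 0 remainder 5 (5)
Reading remainders bottom-up:
= 0x5489


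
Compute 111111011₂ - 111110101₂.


Align and subtract column by column (LSB to MSB, borrowing when needed):
  111111011
- 111110101
  ---------
  col 0: (1 - 0 borrow-in) - 1 → 1 - 1 = 0, borrow out 0
  col 1: (1 - 0 borrow-in) - 0 → 1 - 0 = 1, borrow out 0
  col 2: (0 - 0 borrow-in) - 1 → borrow from next column: (0+2) - 1 = 1, borrow out 1
  col 3: (1 - 1 borrow-in) - 0 → 0 - 0 = 0, borrow out 0
  col 4: (1 - 0 borrow-in) - 1 → 1 - 1 = 0, borrow out 0
  col 5: (1 - 0 borrow-in) - 1 → 1 - 1 = 0, borrow out 0
  col 6: (1 - 0 borrow-in) - 1 → 1 - 1 = 0, borrow out 0
  col 7: (1 - 0 borrow-in) - 1 → 1 - 1 = 0, borrow out 0
  col 8: (1 - 0 borrow-in) - 1 → 1 - 1 = 0, borrow out 0
Reading bits MSB→LSB: 000000110
Strip leading zeros: 110
= 110


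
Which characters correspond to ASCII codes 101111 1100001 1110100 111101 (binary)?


Codes (binary): 101111 1100001 1110100 111101
Per-code ASCII lookup:
  101111 = 47  (special character) → '/'
  1100001 = 97  (range 97-122: lowercase, 97 - 97 = 0) → 'a'
  1110100 = 116  (range 97-122: lowercase, 116 - 97 = 19) → 't'
  111101 = 61  (special character) → '='
= '/at='


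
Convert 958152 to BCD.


Each digit → 4-bit binary:
  9 → 1001
  5 → 0101
  8 → 1000
  1 → 0001
  5 → 0101
  2 → 0010
= 1001 0101 1000 0001 0101 0010


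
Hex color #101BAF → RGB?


Hex: #101BAF
R = 10₁₆ = 16
G = 1B₁₆ = 27
B = AF₁₆ = 175
= RGB(16, 27, 175)


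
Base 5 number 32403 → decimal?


Positional values (base 5):
  3 × 5^0 = 3 × 1 = 3
  0 × 5^1 = 0 × 5 = 0
  4 × 5^2 = 4 × 25 = 100
  2 × 5^3 = 2 × 125 = 250
  3 × 5^4 = 3 × 625 = 1875
Sum = 3 + 0 + 100 + 250 + 1875
= 2228


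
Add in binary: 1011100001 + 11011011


Align and add column by column (LSB to MSB, carry propagating):
  01011100001
+ 00011011011
  -----------
  col 0: 1 + 1 + 0 (carry in) = 2 → bit 0, carry out 1
  col 1: 0 + 1 + 1 (carry in) = 2 → bit 0, carry out 1
  col 2: 0 + 0 + 1 (carry in) = 1 → bit 1, carry out 0
  col 3: 0 + 1 + 0 (carry in) = 1 → bit 1, carry out 0
  col 4: 0 + 1 + 0 (carry in) = 1 → bit 1, carry out 0
  col 5: 1 + 0 + 0 (carry in) = 1 → bit 1, carry out 0
  col 6: 1 + 1 + 0 (carry in) = 2 → bit 0, carry out 1
  col 7: 1 + 1 + 1 (carry in) = 3 → bit 1, carry out 1
  col 8: 0 + 0 + 1 (carry in) = 1 → bit 1, carry out 0
  col 9: 1 + 0 + 0 (carry in) = 1 → bit 1, carry out 0
  col 10: 0 + 0 + 0 (carry in) = 0 → bit 0, carry out 0
Reading bits MSB→LSB: 01110111100
Strip leading zeros: 1110111100
= 1110111100


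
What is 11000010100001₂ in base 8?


Group into 3-bit groups: 011000010100001
  011 = 3
  000 = 0
  010 = 2
  100 = 4
  001 = 1
= 0o30241


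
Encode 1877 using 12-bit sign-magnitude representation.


Sign bit: 0 (positive)
Magnitude: 1877 = 11101010101
= 011101010101


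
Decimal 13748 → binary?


Divide by 2 repeatedly:
13748 ÷ 2 = 6874 remainder 0
6874 ÷ 2 = 3437 remainder 0
3437 ÷ 2 = 1718 remainder 1
1718 ÷ 2 = 859 remainder 0
859 ÷ 2 = 429 remainder 1
429 ÷ 2 = 214 remainder 1
214 ÷ 2 = 107 remainder 0
107 ÷ 2 = 53 remainder 1
53 ÷ 2 = 26 remainder 1
26 ÷ 2 = 13 remainder 0
13 ÷ 2 = 6 remainder 1
6 ÷ 2 = 3 remainder 0
3 ÷ 2 = 1 remainder 1
1 ÷ 2 = 0 remainder 1
Reading remainders bottom-up:
= 11010110110100


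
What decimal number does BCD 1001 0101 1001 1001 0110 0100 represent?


Each 4-bit group → digit:
  1001 → 9
  0101 → 5
  1001 → 9
  1001 → 9
  0110 → 6
  0100 → 4
= 959964


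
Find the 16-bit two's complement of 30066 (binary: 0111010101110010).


Original: 0111010101110010
Step 1 - Invert all bits: 1000101010001101
Step 2 - Add 1: 1000101010001101 + 1
= 1000101010001110 (represents -30066)


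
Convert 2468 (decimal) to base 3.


Divide by 3 repeatedly:
2468 ÷ 3 = 822 remainder 2
822 ÷ 3 = 274 remainder 0
274 ÷ 3 = 91 remainder 1
91 ÷ 3 = 30 remainder 1
30 ÷ 3 = 10 remainder 0
10 ÷ 3 = 3 remainder 1
3 ÷ 3 = 1 remainder 0
1 ÷ 3 = 0 remainder 1
Reading remainders bottom-up:
= 10101102


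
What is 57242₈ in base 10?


Positional values:
Position 0: 2 × 8^0 = 2
Position 1: 4 × 8^1 = 32
Position 2: 2 × 8^2 = 128
Position 3: 7 × 8^3 = 3584
Position 4: 5 × 8^4 = 20480
Sum = 2 + 32 + 128 + 3584 + 20480
= 24226


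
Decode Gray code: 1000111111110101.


Gray code: 1000111111110101
MSB stays the same: 1
Each subsequent bit = prev_binary XOR current_gray:
  B[1] = 1 XOR 0 = 1
  B[2] = 1 XOR 0 = 1
  B[3] = 1 XOR 0 = 1
  B[4] = 1 XOR 1 = 0
  B[5] = 0 XOR 1 = 1
  B[6] = 1 XOR 1 = 0
  B[7] = 0 XOR 1 = 1
  B[8] = 1 XOR 1 = 0
  B[9] = 0 XOR 1 = 1
  B[10] = 1 XOR 1 = 0
  B[11] = 0 XOR 1 = 1
  B[12] = 1 XOR 0 = 1
  B[13] = 1 XOR 1 = 0
  B[14] = 0 XOR 0 = 0
  B[15] = 0 XOR 1 = 1
= 1111010101011001 (62809 decimal)


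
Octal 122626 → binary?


Each octal digit → 3 binary bits:
  1 = 001
  2 = 010
  2 = 010
  6 = 110
  2 = 010
  6 = 110
Concatenate: 001 010 010 110 010 110
= 001010010110010110


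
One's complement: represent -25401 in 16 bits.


Original: 0110001100111001
Invert all bits:
  bit 0: 0 → 1
  bit 1: 1 → 0
  bit 2: 1 → 0
  bit 3: 0 → 1
  bit 4: 0 → 1
  bit 5: 0 → 1
  bit 6: 1 → 0
  bit 7: 1 → 0
  bit 8: 0 → 1
  bit 9: 0 → 1
  bit 10: 1 → 0
  bit 11: 1 → 0
  bit 12: 1 → 0
  bit 13: 0 → 1
  bit 14: 0 → 1
  bit 15: 1 → 0
= 1001110011000110


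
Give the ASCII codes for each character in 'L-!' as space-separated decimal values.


String: 'L-!'  (3 characters)
Per-character ASCII lookup:
  'L': uppercase starts at 65: 'L' = 65 + 11 = 76
  '-': special character: '-' = 45
  '!': special character: '!' = 33
= 76 45 33


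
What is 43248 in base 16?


Divide by 16 repeatedly:
43248 ÷ 16 = 2703 remainder 0 (0)
2703 ÷ 16 = 168 remainder 15 (F)
168 ÷ 16 = 10 remainder 8 (8)
10 ÷ 16 = 0 remainder 10 (A)
Reading remainders bottom-up:
= 0xA8F0


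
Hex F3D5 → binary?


Each hex digit → 4 binary bits:
  F = 1111
  3 = 0011
  D = 1101
  5 = 0101
Concatenate: 1111 0011 1101 0101
= 1111001111010101


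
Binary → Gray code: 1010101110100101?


Binary: 1010101110100101
Gray code: G = B XOR (B >> 1)
B >> 1 = 0101010111010010
1010101110100101 XOR 0101010111010010:
  1 XOR 0 = 1
  0 XOR 1 = 1
  1 XOR 0 = 1
  0 XOR 1 = 1
  1 XOR 0 = 1
  0 XOR 1 = 1
  1 XOR 0 = 1
  1 XOR 1 = 0
  1 XOR 1 = 0
  0 XOR 1 = 1
  1 XOR 0 = 1
  0 XOR 1 = 1
  0 XOR 0 = 0
  1 XOR 0 = 1
  0 XOR 1 = 1
  1 XOR 0 = 1
= 1111111001110111


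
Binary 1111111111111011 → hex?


Group into 4-bit nibbles: 1111111111111011
  1111 = F
  1111 = F
  1111 = F
  1011 = B
= 0xFFFB


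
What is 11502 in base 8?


Divide by 8 repeatedly:
11502 ÷ 8 = 1437 remainder 6
1437 ÷ 8 = 179 remainder 5
179 ÷ 8 = 22 remainder 3
22 ÷ 8 = 2 remainder 6
2 ÷ 8 = 0 remainder 2
Reading remainders bottom-up:
= 0o26356


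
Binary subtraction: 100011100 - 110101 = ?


Align and subtract column by column (LSB to MSB, borrowing when needed):
  100011100
- 000110101
  ---------
  col 0: (0 - 0 borrow-in) - 1 → borrow from next column: (0+2) - 1 = 1, borrow out 1
  col 1: (0 - 1 borrow-in) - 0 → borrow from next column: (-1+2) - 0 = 1, borrow out 1
  col 2: (1 - 1 borrow-in) - 1 → borrow from next column: (0+2) - 1 = 1, borrow out 1
  col 3: (1 - 1 borrow-in) - 0 → 0 - 0 = 0, borrow out 0
  col 4: (1 - 0 borrow-in) - 1 → 1 - 1 = 0, borrow out 0
  col 5: (0 - 0 borrow-in) - 1 → borrow from next column: (0+2) - 1 = 1, borrow out 1
  col 6: (0 - 1 borrow-in) - 0 → borrow from next column: (-1+2) - 0 = 1, borrow out 1
  col 7: (0 - 1 borrow-in) - 0 → borrow from next column: (-1+2) - 0 = 1, borrow out 1
  col 8: (1 - 1 borrow-in) - 0 → 0 - 0 = 0, borrow out 0
Reading bits MSB→LSB: 011100111
Strip leading zeros: 11100111
= 11100111


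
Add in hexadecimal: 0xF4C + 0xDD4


Align and add column by column (LSB to MSB, each column mod 16 with carry):
  0F4C
+ 0DD4
  ----
  col 0: C(12) + 4(4) + 0 (carry in) = 16 → 0(0), carry out 1
  col 1: 4(4) + D(13) + 1 (carry in) = 18 → 2(2), carry out 1
  col 2: F(15) + D(13) + 1 (carry in) = 29 → D(13), carry out 1
  col 3: 0(0) + 0(0) + 1 (carry in) = 1 → 1(1), carry out 0
Reading digits MSB→LSB: 1D20
Strip leading zeros: 1D20
= 0x1D20


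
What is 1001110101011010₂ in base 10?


Positional values:
Bit 1: 1 × 2^1 = 2
Bit 3: 1 × 2^3 = 8
Bit 4: 1 × 2^4 = 16
Bit 6: 1 × 2^6 = 64
Bit 8: 1 × 2^8 = 256
Bit 10: 1 × 2^10 = 1024
Bit 11: 1 × 2^11 = 2048
Bit 12: 1 × 2^12 = 4096
Bit 15: 1 × 2^15 = 32768
Sum = 2 + 8 + 16 + 64 + 256 + 1024 + 2048 + 4096 + 32768
= 40282


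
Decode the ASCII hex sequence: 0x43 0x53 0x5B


Codes (hex): 0x43 0x53 0x5B
Per-code ASCII lookup:
  0x43 = 67  (range 65-90: uppercase, 67 - 65 = 2) → 'C'
  0x53 = 83  (range 65-90: uppercase, 83 - 65 = 18) → 'S'
  0x5B = 91  (special character) → '['
= 'CS['


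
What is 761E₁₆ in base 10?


Positional values:
Position 0: E × 16^0 = 14 × 1 = 14
Position 1: 1 × 16^1 = 1 × 16 = 16
Position 2: 6 × 16^2 = 6 × 256 = 1536
Position 3: 7 × 16^3 = 7 × 4096 = 28672
Sum = 14 + 16 + 1536 + 28672
= 30238


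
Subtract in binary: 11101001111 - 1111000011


Align and subtract column by column (LSB to MSB, borrowing when needed):
  11101001111
- 01111000011
  -----------
  col 0: (1 - 0 borrow-in) - 1 → 1 - 1 = 0, borrow out 0
  col 1: (1 - 0 borrow-in) - 1 → 1 - 1 = 0, borrow out 0
  col 2: (1 - 0 borrow-in) - 0 → 1 - 0 = 1, borrow out 0
  col 3: (1 - 0 borrow-in) - 0 → 1 - 0 = 1, borrow out 0
  col 4: (0 - 0 borrow-in) - 0 → 0 - 0 = 0, borrow out 0
  col 5: (0 - 0 borrow-in) - 0 → 0 - 0 = 0, borrow out 0
  col 6: (1 - 0 borrow-in) - 1 → 1 - 1 = 0, borrow out 0
  col 7: (0 - 0 borrow-in) - 1 → borrow from next column: (0+2) - 1 = 1, borrow out 1
  col 8: (1 - 1 borrow-in) - 1 → borrow from next column: (0+2) - 1 = 1, borrow out 1
  col 9: (1 - 1 borrow-in) - 1 → borrow from next column: (0+2) - 1 = 1, borrow out 1
  col 10: (1 - 1 borrow-in) - 0 → 0 - 0 = 0, borrow out 0
Reading bits MSB→LSB: 01110001100
Strip leading zeros: 1110001100
= 1110001100


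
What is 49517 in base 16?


Divide by 16 repeatedly:
49517 ÷ 16 = 3094 remainder 13 (D)
3094 ÷ 16 = 193 remainder 6 (6)
193 ÷ 16 = 12 remainder 1 (1)
12 ÷ 16 = 0 remainder 12 (C)
Reading remainders bottom-up:
= 0xC16D


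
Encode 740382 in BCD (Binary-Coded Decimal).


Each digit → 4-bit binary:
  7 → 0111
  4 → 0100
  0 → 0000
  3 → 0011
  8 → 1000
  2 → 0010
= 0111 0100 0000 0011 1000 0010


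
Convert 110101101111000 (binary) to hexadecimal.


Group into 4-bit nibbles: 0110101101111000
  0110 = 6
  1011 = B
  0111 = 7
  1000 = 8
= 0x6B78


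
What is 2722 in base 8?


Divide by 8 repeatedly:
2722 ÷ 8 = 340 remainder 2
340 ÷ 8 = 42 remainder 4
42 ÷ 8 = 5 remainder 2
5 ÷ 8 = 0 remainder 5
Reading remainders bottom-up:
= 0o5242


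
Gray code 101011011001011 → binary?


Gray code: 101011011001011
MSB stays the same: 1
Each subsequent bit = prev_binary XOR current_gray:
  B[1] = 1 XOR 0 = 1
  B[2] = 1 XOR 1 = 0
  B[3] = 0 XOR 0 = 0
  B[4] = 0 XOR 1 = 1
  B[5] = 1 XOR 1 = 0
  B[6] = 0 XOR 0 = 0
  B[7] = 0 XOR 1 = 1
  B[8] = 1 XOR 1 = 0
  B[9] = 0 XOR 0 = 0
  B[10] = 0 XOR 0 = 0
  B[11] = 0 XOR 1 = 1
  B[12] = 1 XOR 0 = 1
  B[13] = 1 XOR 1 = 0
  B[14] = 0 XOR 1 = 1
= 110010010001101 (25741 decimal)


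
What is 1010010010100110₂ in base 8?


Group into 3-bit groups: 001010010010100110
  001 = 1
  010 = 2
  010 = 2
  010 = 2
  100 = 4
  110 = 6
= 0o122246


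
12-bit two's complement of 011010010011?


Original: 011010010011
Step 1 - Invert all bits: 100101101100
Step 2 - Add 1: 100101101100 + 1
= 100101101101 (represents -1683)


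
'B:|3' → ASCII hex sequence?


String: 'B:|3'  (4 characters)
Per-character ASCII lookup:
  'B': uppercase starts at 65: 'B' = 65 + 1 = 66 → 0x42
  ':': special character: ':' = 58 → 0x3A
  '|': special character: '|' = 124 → 0x7C
  '3': digits start at 48: '3' = 48 + 3 = 51 → 0x33
= 0x42 0x3A 0x7C 0x33


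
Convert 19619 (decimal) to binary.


Divide by 2 repeatedly:
19619 ÷ 2 = 9809 remainder 1
9809 ÷ 2 = 4904 remainder 1
4904 ÷ 2 = 2452 remainder 0
2452 ÷ 2 = 1226 remainder 0
1226 ÷ 2 = 613 remainder 0
613 ÷ 2 = 306 remainder 1
306 ÷ 2 = 153 remainder 0
153 ÷ 2 = 76 remainder 1
76 ÷ 2 = 38 remainder 0
38 ÷ 2 = 19 remainder 0
19 ÷ 2 = 9 remainder 1
9 ÷ 2 = 4 remainder 1
4 ÷ 2 = 2 remainder 0
2 ÷ 2 = 1 remainder 0
1 ÷ 2 = 0 remainder 1
Reading remainders bottom-up:
= 100110010100011


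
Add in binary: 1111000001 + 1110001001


Align and add column by column (LSB to MSB, carry propagating):
  01111000001
+ 01110001001
  -----------
  col 0: 1 + 1 + 0 (carry in) = 2 → bit 0, carry out 1
  col 1: 0 + 0 + 1 (carry in) = 1 → bit 1, carry out 0
  col 2: 0 + 0 + 0 (carry in) = 0 → bit 0, carry out 0
  col 3: 0 + 1 + 0 (carry in) = 1 → bit 1, carry out 0
  col 4: 0 + 0 + 0 (carry in) = 0 → bit 0, carry out 0
  col 5: 0 + 0 + 0 (carry in) = 0 → bit 0, carry out 0
  col 6: 1 + 0 + 0 (carry in) = 1 → bit 1, carry out 0
  col 7: 1 + 1 + 0 (carry in) = 2 → bit 0, carry out 1
  col 8: 1 + 1 + 1 (carry in) = 3 → bit 1, carry out 1
  col 9: 1 + 1 + 1 (carry in) = 3 → bit 1, carry out 1
  col 10: 0 + 0 + 1 (carry in) = 1 → bit 1, carry out 0
Reading bits MSB→LSB: 11101001010
Strip leading zeros: 11101001010
= 11101001010


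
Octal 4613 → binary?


Each octal digit → 3 binary bits:
  4 = 100
  6 = 110
  1 = 001
  3 = 011
Concatenate: 100 110 001 011
= 100110001011


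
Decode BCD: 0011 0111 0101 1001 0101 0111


Each 4-bit group → digit:
  0011 → 3
  0111 → 7
  0101 → 5
  1001 → 9
  0101 → 5
  0111 → 7
= 375957


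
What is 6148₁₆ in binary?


Each hex digit → 4 binary bits:
  6 = 0110
  1 = 0001
  4 = 0100
  8 = 1000
Concatenate: 0110 0001 0100 1000
= 0110000101001000


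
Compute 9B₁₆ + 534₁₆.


Align and add column by column (LSB to MSB, each column mod 16 with carry):
  009B
+ 0534
  ----
  col 0: B(11) + 4(4) + 0 (carry in) = 15 → F(15), carry out 0
  col 1: 9(9) + 3(3) + 0 (carry in) = 12 → C(12), carry out 0
  col 2: 0(0) + 5(5) + 0 (carry in) = 5 → 5(5), carry out 0
  col 3: 0(0) + 0(0) + 0 (carry in) = 0 → 0(0), carry out 0
Reading digits MSB→LSB: 05CF
Strip leading zeros: 5CF
= 0x5CF


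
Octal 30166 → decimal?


Positional values:
Position 0: 6 × 8^0 = 6
Position 1: 6 × 8^1 = 48
Position 2: 1 × 8^2 = 64
Position 3: 0 × 8^3 = 0
Position 4: 3 × 8^4 = 12288
Sum = 6 + 48 + 64 + 0 + 12288
= 12406


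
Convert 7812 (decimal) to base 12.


Divide by 12 repeatedly:
7812 ÷ 12 = 651 remainder 0
651 ÷ 12 = 54 remainder 3
54 ÷ 12 = 4 remainder 6
4 ÷ 12 = 0 remainder 4
Reading remainders bottom-up:
= 4630


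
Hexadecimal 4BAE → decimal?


Positional values:
Position 0: E × 16^0 = 14 × 1 = 14
Position 1: A × 16^1 = 10 × 16 = 160
Position 2: B × 16^2 = 11 × 256 = 2816
Position 3: 4 × 16^3 = 4 × 4096 = 16384
Sum = 14 + 160 + 2816 + 16384
= 19374


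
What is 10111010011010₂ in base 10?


Positional values:
Bit 1: 1 × 2^1 = 2
Bit 3: 1 × 2^3 = 8
Bit 4: 1 × 2^4 = 16
Bit 7: 1 × 2^7 = 128
Bit 9: 1 × 2^9 = 512
Bit 10: 1 × 2^10 = 1024
Bit 11: 1 × 2^11 = 2048
Bit 13: 1 × 2^13 = 8192
Sum = 2 + 8 + 16 + 128 + 512 + 1024 + 2048 + 8192
= 11930


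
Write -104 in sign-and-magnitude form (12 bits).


Sign bit: 1 (negative)
Magnitude: 104 = 00001101000
= 100001101000


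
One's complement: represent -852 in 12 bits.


Original: 001101010100
Invert all bits:
  bit 0: 0 → 1
  bit 1: 0 → 1
  bit 2: 1 → 0
  bit 3: 1 → 0
  bit 4: 0 → 1
  bit 5: 1 → 0
  bit 6: 0 → 1
  bit 7: 1 → 0
  bit 8: 0 → 1
  bit 9: 1 → 0
  bit 10: 0 → 1
  bit 11: 0 → 1
= 110010101011


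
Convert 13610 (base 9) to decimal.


Positional values (base 9):
  0 × 9^0 = 0 × 1 = 0
  1 × 9^1 = 1 × 9 = 9
  6 × 9^2 = 6 × 81 = 486
  3 × 9^3 = 3 × 729 = 2187
  1 × 9^4 = 1 × 6561 = 6561
Sum = 0 + 9 + 486 + 2187 + 6561
= 9243


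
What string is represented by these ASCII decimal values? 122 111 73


Codes (decimal): 122 111 73
Per-code ASCII lookup:
  122  (range 97-122: lowercase, 122 - 97 = 25) → 'z'
  111  (range 97-122: lowercase, 111 - 97 = 14) → 'o'
  73  (range 65-90: uppercase, 73 - 65 = 8) → 'I'
= 'zoI'


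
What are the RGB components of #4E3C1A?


Hex: #4E3C1A
R = 4E₁₆ = 78
G = 3C₁₆ = 60
B = 1A₁₆ = 26
= RGB(78, 60, 26)


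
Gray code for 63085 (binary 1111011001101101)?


Binary: 1111011001101101
Gray code: G = B XOR (B >> 1)
B >> 1 = 0111101100110110
1111011001101101 XOR 0111101100110110:
  1 XOR 0 = 1
  1 XOR 1 = 0
  1 XOR 1 = 0
  1 XOR 1 = 0
  0 XOR 1 = 1
  1 XOR 0 = 1
  1 XOR 1 = 0
  0 XOR 1 = 1
  0 XOR 0 = 0
  1 XOR 0 = 1
  1 XOR 1 = 0
  0 XOR 1 = 1
  1 XOR 0 = 1
  1 XOR 1 = 0
  0 XOR 1 = 1
  1 XOR 0 = 1
= 1000110101011011


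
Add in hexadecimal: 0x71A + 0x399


Align and add column by column (LSB to MSB, each column mod 16 with carry):
  071A
+ 0399
  ----
  col 0: A(10) + 9(9) + 0 (carry in) = 19 → 3(3), carry out 1
  col 1: 1(1) + 9(9) + 1 (carry in) = 11 → B(11), carry out 0
  col 2: 7(7) + 3(3) + 0 (carry in) = 10 → A(10), carry out 0
  col 3: 0(0) + 0(0) + 0 (carry in) = 0 → 0(0), carry out 0
Reading digits MSB→LSB: 0AB3
Strip leading zeros: AB3
= 0xAB3


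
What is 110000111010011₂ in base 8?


Group into 3-bit groups: 110000111010011
  110 = 6
  000 = 0
  111 = 7
  010 = 2
  011 = 3
= 0o60723


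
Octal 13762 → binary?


Each octal digit → 3 binary bits:
  1 = 001
  3 = 011
  7 = 111
  6 = 110
  2 = 010
Concatenate: 001 011 111 110 010
= 001011111110010


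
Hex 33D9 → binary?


Each hex digit → 4 binary bits:
  3 = 0011
  3 = 0011
  D = 1101
  9 = 1001
Concatenate: 0011 0011 1101 1001
= 0011001111011001


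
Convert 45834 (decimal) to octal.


Divide by 8 repeatedly:
45834 ÷ 8 = 5729 remainder 2
5729 ÷ 8 = 716 remainder 1
716 ÷ 8 = 89 remainder 4
89 ÷ 8 = 11 remainder 1
11 ÷ 8 = 1 remainder 3
1 ÷ 8 = 0 remainder 1
Reading remainders bottom-up:
= 0o131412


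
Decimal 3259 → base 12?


Divide by 12 repeatedly:
3259 ÷ 12 = 271 remainder 7
271 ÷ 12 = 22 remainder 7
22 ÷ 12 = 1 remainder 10
1 ÷ 12 = 0 remainder 1
Reading remainders bottom-up:
= 1A77


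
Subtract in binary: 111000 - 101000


Align and subtract column by column (LSB to MSB, borrowing when needed):
  111000
- 101000
  ------
  col 0: (0 - 0 borrow-in) - 0 → 0 - 0 = 0, borrow out 0
  col 1: (0 - 0 borrow-in) - 0 → 0 - 0 = 0, borrow out 0
  col 2: (0 - 0 borrow-in) - 0 → 0 - 0 = 0, borrow out 0
  col 3: (1 - 0 borrow-in) - 1 → 1 - 1 = 0, borrow out 0
  col 4: (1 - 0 borrow-in) - 0 → 1 - 0 = 1, borrow out 0
  col 5: (1 - 0 borrow-in) - 1 → 1 - 1 = 0, borrow out 0
Reading bits MSB→LSB: 010000
Strip leading zeros: 10000
= 10000


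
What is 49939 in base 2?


Divide by 2 repeatedly:
49939 ÷ 2 = 24969 remainder 1
24969 ÷ 2 = 12484 remainder 1
12484 ÷ 2 = 6242 remainder 0
6242 ÷ 2 = 3121 remainder 0
3121 ÷ 2 = 1560 remainder 1
1560 ÷ 2 = 780 remainder 0
780 ÷ 2 = 390 remainder 0
390 ÷ 2 = 195 remainder 0
195 ÷ 2 = 97 remainder 1
97 ÷ 2 = 48 remainder 1
48 ÷ 2 = 24 remainder 0
24 ÷ 2 = 12 remainder 0
12 ÷ 2 = 6 remainder 0
6 ÷ 2 = 3 remainder 0
3 ÷ 2 = 1 remainder 1
1 ÷ 2 = 0 remainder 1
Reading remainders bottom-up:
= 1100001100010011


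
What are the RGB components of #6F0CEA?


Hex: #6F0CEA
R = 6F₁₆ = 111
G = 0C₁₆ = 12
B = EA₁₆ = 234
= RGB(111, 12, 234)


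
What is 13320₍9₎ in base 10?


Positional values (base 9):
  0 × 9^0 = 0 × 1 = 0
  2 × 9^1 = 2 × 9 = 18
  3 × 9^2 = 3 × 81 = 243
  3 × 9^3 = 3 × 729 = 2187
  1 × 9^4 = 1 × 6561 = 6561
Sum = 0 + 18 + 243 + 2187 + 6561
= 9009


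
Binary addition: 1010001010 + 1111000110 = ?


Align and add column by column (LSB to MSB, carry propagating):
  01010001010
+ 01111000110
  -----------
  col 0: 0 + 0 + 0 (carry in) = 0 → bit 0, carry out 0
  col 1: 1 + 1 + 0 (carry in) = 2 → bit 0, carry out 1
  col 2: 0 + 1 + 1 (carry in) = 2 → bit 0, carry out 1
  col 3: 1 + 0 + 1 (carry in) = 2 → bit 0, carry out 1
  col 4: 0 + 0 + 1 (carry in) = 1 → bit 1, carry out 0
  col 5: 0 + 0 + 0 (carry in) = 0 → bit 0, carry out 0
  col 6: 0 + 1 + 0 (carry in) = 1 → bit 1, carry out 0
  col 7: 1 + 1 + 0 (carry in) = 2 → bit 0, carry out 1
  col 8: 0 + 1 + 1 (carry in) = 2 → bit 0, carry out 1
  col 9: 1 + 1 + 1 (carry in) = 3 → bit 1, carry out 1
  col 10: 0 + 0 + 1 (carry in) = 1 → bit 1, carry out 0
Reading bits MSB→LSB: 11001010000
Strip leading zeros: 11001010000
= 11001010000


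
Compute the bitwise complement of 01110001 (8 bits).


Original: 01110001
Invert all bits:
  bit 0: 0 → 1
  bit 1: 1 → 0
  bit 2: 1 → 0
  bit 3: 1 → 0
  bit 4: 0 → 1
  bit 5: 0 → 1
  bit 6: 0 → 1
  bit 7: 1 → 0
= 10001110


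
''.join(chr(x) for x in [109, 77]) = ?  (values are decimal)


Codes (decimal): 109 77
Per-code ASCII lookup:
  109  (range 97-122: lowercase, 109 - 97 = 12) → 'm'
  77  (range 65-90: uppercase, 77 - 65 = 12) → 'M'
= 'mM'


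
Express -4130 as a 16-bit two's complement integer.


Original: 0001000000100010
Step 1 - Invert all bits: 1110111111011101
Step 2 - Add 1: 1110111111011101 + 1
= 1110111111011110 (represents -4130)


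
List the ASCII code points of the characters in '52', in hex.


String: '52'  (2 characters)
Per-character ASCII lookup:
  '5': digits start at 48: '5' = 48 + 5 = 53 → 0x35
  '2': digits start at 48: '2' = 48 + 2 = 50 → 0x32
= 0x35 0x32


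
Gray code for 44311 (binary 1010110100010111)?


Binary: 1010110100010111
Gray code: G = B XOR (B >> 1)
B >> 1 = 0101011010001011
1010110100010111 XOR 0101011010001011:
  1 XOR 0 = 1
  0 XOR 1 = 1
  1 XOR 0 = 1
  0 XOR 1 = 1
  1 XOR 0 = 1
  1 XOR 1 = 0
  0 XOR 1 = 1
  1 XOR 0 = 1
  0 XOR 1 = 1
  0 XOR 0 = 0
  0 XOR 0 = 0
  1 XOR 0 = 1
  0 XOR 1 = 1
  1 XOR 0 = 1
  1 XOR 1 = 0
  1 XOR 1 = 0
= 1111101110011100


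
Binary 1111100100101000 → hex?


Group into 4-bit nibbles: 1111100100101000
  1111 = F
  1001 = 9
  0010 = 2
  1000 = 8
= 0xF928


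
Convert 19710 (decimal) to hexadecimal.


Divide by 16 repeatedly:
19710 ÷ 16 = 1231 remainder 14 (E)
1231 ÷ 16 = 76 remainder 15 (F)
76 ÷ 16 = 4 remainder 12 (C)
4 ÷ 16 = 0 remainder 4 (4)
Reading remainders bottom-up:
= 0x4CFE


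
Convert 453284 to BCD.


Each digit → 4-bit binary:
  4 → 0100
  5 → 0101
  3 → 0011
  2 → 0010
  8 → 1000
  4 → 0100
= 0100 0101 0011 0010 1000 0100


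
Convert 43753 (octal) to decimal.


Positional values:
Position 0: 3 × 8^0 = 3
Position 1: 5 × 8^1 = 40
Position 2: 7 × 8^2 = 448
Position 3: 3 × 8^3 = 1536
Position 4: 4 × 8^4 = 16384
Sum = 3 + 40 + 448 + 1536 + 16384
= 18411


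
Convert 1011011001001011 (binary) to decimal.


Positional values:
Bit 0: 1 × 2^0 = 1
Bit 1: 1 × 2^1 = 2
Bit 3: 1 × 2^3 = 8
Bit 6: 1 × 2^6 = 64
Bit 9: 1 × 2^9 = 512
Bit 10: 1 × 2^10 = 1024
Bit 12: 1 × 2^12 = 4096
Bit 13: 1 × 2^13 = 8192
Bit 15: 1 × 2^15 = 32768
Sum = 1 + 2 + 8 + 64 + 512 + 1024 + 4096 + 8192 + 32768
= 46667


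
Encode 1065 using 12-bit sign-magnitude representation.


Sign bit: 0 (positive)
Magnitude: 1065 = 10000101001
= 010000101001


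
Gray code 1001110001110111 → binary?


Gray code: 1001110001110111
MSB stays the same: 1
Each subsequent bit = prev_binary XOR current_gray:
  B[1] = 1 XOR 0 = 1
  B[2] = 1 XOR 0 = 1
  B[3] = 1 XOR 1 = 0
  B[4] = 0 XOR 1 = 1
  B[5] = 1 XOR 1 = 0
  B[6] = 0 XOR 0 = 0
  B[7] = 0 XOR 0 = 0
  B[8] = 0 XOR 0 = 0
  B[9] = 0 XOR 1 = 1
  B[10] = 1 XOR 1 = 0
  B[11] = 0 XOR 1 = 1
  B[12] = 1 XOR 0 = 1
  B[13] = 1 XOR 1 = 0
  B[14] = 0 XOR 1 = 1
  B[15] = 1 XOR 1 = 0
= 1110100001011010 (59482 decimal)


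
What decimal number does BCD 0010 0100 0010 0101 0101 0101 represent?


Each 4-bit group → digit:
  0010 → 2
  0100 → 4
  0010 → 2
  0101 → 5
  0101 → 5
  0101 → 5
= 242555


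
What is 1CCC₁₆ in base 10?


Positional values:
Position 0: C × 16^0 = 12 × 1 = 12
Position 1: C × 16^1 = 12 × 16 = 192
Position 2: C × 16^2 = 12 × 256 = 3072
Position 3: 1 × 16^3 = 1 × 4096 = 4096
Sum = 12 + 192 + 3072 + 4096
= 7372


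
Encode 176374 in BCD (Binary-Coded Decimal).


Each digit → 4-bit binary:
  1 → 0001
  7 → 0111
  6 → 0110
  3 → 0011
  7 → 0111
  4 → 0100
= 0001 0111 0110 0011 0111 0100


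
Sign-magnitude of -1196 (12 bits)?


Sign bit: 1 (negative)
Magnitude: 1196 = 10010101100
= 110010101100


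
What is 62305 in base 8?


Divide by 8 repeatedly:
62305 ÷ 8 = 7788 remainder 1
7788 ÷ 8 = 973 remainder 4
973 ÷ 8 = 121 remainder 5
121 ÷ 8 = 15 remainder 1
15 ÷ 8 = 1 remainder 7
1 ÷ 8 = 0 remainder 1
Reading remainders bottom-up:
= 0o171541


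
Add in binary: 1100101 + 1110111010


Align and add column by column (LSB to MSB, carry propagating):
  00001100101
+ 01110111010
  -----------
  col 0: 1 + 0 + 0 (carry in) = 1 → bit 1, carry out 0
  col 1: 0 + 1 + 0 (carry in) = 1 → bit 1, carry out 0
  col 2: 1 + 0 + 0 (carry in) = 1 → bit 1, carry out 0
  col 3: 0 + 1 + 0 (carry in) = 1 → bit 1, carry out 0
  col 4: 0 + 1 + 0 (carry in) = 1 → bit 1, carry out 0
  col 5: 1 + 1 + 0 (carry in) = 2 → bit 0, carry out 1
  col 6: 1 + 0 + 1 (carry in) = 2 → bit 0, carry out 1
  col 7: 0 + 1 + 1 (carry in) = 2 → bit 0, carry out 1
  col 8: 0 + 1 + 1 (carry in) = 2 → bit 0, carry out 1
  col 9: 0 + 1 + 1 (carry in) = 2 → bit 0, carry out 1
  col 10: 0 + 0 + 1 (carry in) = 1 → bit 1, carry out 0
Reading bits MSB→LSB: 10000011111
Strip leading zeros: 10000011111
= 10000011111


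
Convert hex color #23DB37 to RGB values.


Hex: #23DB37
R = 23₁₆ = 35
G = DB₁₆ = 219
B = 37₁₆ = 55
= RGB(35, 219, 55)


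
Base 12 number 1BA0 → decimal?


Positional values (base 12):
  0 × 12^0 = 0 × 1 = 0
  A × 12^1 = 10 × 12 = 120
  B × 12^2 = 11 × 144 = 1584
  1 × 12^3 = 1 × 1728 = 1728
Sum = 0 + 120 + 1584 + 1728
= 3432


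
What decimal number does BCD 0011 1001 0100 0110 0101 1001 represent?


Each 4-bit group → digit:
  0011 → 3
  1001 → 9
  0100 → 4
  0110 → 6
  0101 → 5
  1001 → 9
= 394659


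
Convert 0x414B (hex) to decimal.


Positional values:
Position 0: B × 16^0 = 11 × 1 = 11
Position 1: 4 × 16^1 = 4 × 16 = 64
Position 2: 1 × 16^2 = 1 × 256 = 256
Position 3: 4 × 16^3 = 4 × 4096 = 16384
Sum = 11 + 64 + 256 + 16384
= 16715


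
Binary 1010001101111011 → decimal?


Positional values:
Bit 0: 1 × 2^0 = 1
Bit 1: 1 × 2^1 = 2
Bit 3: 1 × 2^3 = 8
Bit 4: 1 × 2^4 = 16
Bit 5: 1 × 2^5 = 32
Bit 6: 1 × 2^6 = 64
Bit 8: 1 × 2^8 = 256
Bit 9: 1 × 2^9 = 512
Bit 13: 1 × 2^13 = 8192
Bit 15: 1 × 2^15 = 32768
Sum = 1 + 2 + 8 + 16 + 32 + 64 + 256 + 512 + 8192 + 32768
= 41851


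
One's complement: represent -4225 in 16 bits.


Original: 0001000010000001
Invert all bits:
  bit 0: 0 → 1
  bit 1: 0 → 1
  bit 2: 0 → 1
  bit 3: 1 → 0
  bit 4: 0 → 1
  bit 5: 0 → 1
  bit 6: 0 → 1
  bit 7: 0 → 1
  bit 8: 1 → 0
  bit 9: 0 → 1
  bit 10: 0 → 1
  bit 11: 0 → 1
  bit 12: 0 → 1
  bit 13: 0 → 1
  bit 14: 0 → 1
  bit 15: 1 → 0
= 1110111101111110


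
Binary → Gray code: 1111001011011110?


Binary: 1111001011011110
Gray code: G = B XOR (B >> 1)
B >> 1 = 0111100101101111
1111001011011110 XOR 0111100101101111:
  1 XOR 0 = 1
  1 XOR 1 = 0
  1 XOR 1 = 0
  1 XOR 1 = 0
  0 XOR 1 = 1
  0 XOR 0 = 0
  1 XOR 0 = 1
  0 XOR 1 = 1
  1 XOR 0 = 1
  1 XOR 1 = 0
  0 XOR 1 = 1
  1 XOR 0 = 1
  1 XOR 1 = 0
  1 XOR 1 = 0
  1 XOR 1 = 0
  0 XOR 1 = 1
= 1000101110110001


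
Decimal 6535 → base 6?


Divide by 6 repeatedly:
6535 ÷ 6 = 1089 remainder 1
1089 ÷ 6 = 181 remainder 3
181 ÷ 6 = 30 remainder 1
30 ÷ 6 = 5 remainder 0
5 ÷ 6 = 0 remainder 5
Reading remainders bottom-up:
= 50131


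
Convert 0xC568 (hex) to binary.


Each hex digit → 4 binary bits:
  C = 1100
  5 = 0101
  6 = 0110
  8 = 1000
Concatenate: 1100 0101 0110 1000
= 1100010101101000


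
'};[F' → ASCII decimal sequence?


String: '};[F'  (4 characters)
Per-character ASCII lookup:
  '}': special character: '}' = 125
  ';': special character: ';' = 59
  '[': special character: '[' = 91
  'F': uppercase starts at 65: 'F' = 65 + 5 = 70
= 125 59 91 70


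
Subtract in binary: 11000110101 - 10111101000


Align and subtract column by column (LSB to MSB, borrowing when needed):
  11000110101
- 10111101000
  -----------
  col 0: (1 - 0 borrow-in) - 0 → 1 - 0 = 1, borrow out 0
  col 1: (0 - 0 borrow-in) - 0 → 0 - 0 = 0, borrow out 0
  col 2: (1 - 0 borrow-in) - 0 → 1 - 0 = 1, borrow out 0
  col 3: (0 - 0 borrow-in) - 1 → borrow from next column: (0+2) - 1 = 1, borrow out 1
  col 4: (1 - 1 borrow-in) - 0 → 0 - 0 = 0, borrow out 0
  col 5: (1 - 0 borrow-in) - 1 → 1 - 1 = 0, borrow out 0
  col 6: (0 - 0 borrow-in) - 1 → borrow from next column: (0+2) - 1 = 1, borrow out 1
  col 7: (0 - 1 borrow-in) - 1 → borrow from next column: (-1+2) - 1 = 0, borrow out 1
  col 8: (0 - 1 borrow-in) - 1 → borrow from next column: (-1+2) - 1 = 0, borrow out 1
  col 9: (1 - 1 borrow-in) - 0 → 0 - 0 = 0, borrow out 0
  col 10: (1 - 0 borrow-in) - 1 → 1 - 1 = 0, borrow out 0
Reading bits MSB→LSB: 00001001101
Strip leading zeros: 1001101
= 1001101


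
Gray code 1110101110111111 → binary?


Gray code: 1110101110111111
MSB stays the same: 1
Each subsequent bit = prev_binary XOR current_gray:
  B[1] = 1 XOR 1 = 0
  B[2] = 0 XOR 1 = 1
  B[3] = 1 XOR 0 = 1
  B[4] = 1 XOR 1 = 0
  B[5] = 0 XOR 0 = 0
  B[6] = 0 XOR 1 = 1
  B[7] = 1 XOR 1 = 0
  B[8] = 0 XOR 1 = 1
  B[9] = 1 XOR 0 = 1
  B[10] = 1 XOR 1 = 0
  B[11] = 0 XOR 1 = 1
  B[12] = 1 XOR 1 = 0
  B[13] = 0 XOR 1 = 1
  B[14] = 1 XOR 1 = 0
  B[15] = 0 XOR 1 = 1
= 1011001011010101 (45781 decimal)


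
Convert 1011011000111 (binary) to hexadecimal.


Group into 4-bit nibbles: 0001011011000111
  0001 = 1
  0110 = 6
  1100 = C
  0111 = 7
= 0x16C7


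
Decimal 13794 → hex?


Divide by 16 repeatedly:
13794 ÷ 16 = 862 remainder 2 (2)
862 ÷ 16 = 53 remainder 14 (E)
53 ÷ 16 = 3 remainder 5 (5)
3 ÷ 16 = 0 remainder 3 (3)
Reading remainders bottom-up:
= 0x35E2


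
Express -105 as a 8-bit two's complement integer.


Original: 01101001
Step 1 - Invert all bits: 10010110
Step 2 - Add 1: 10010110 + 1
= 10010111 (represents -105)


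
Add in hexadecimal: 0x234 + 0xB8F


Align and add column by column (LSB to MSB, each column mod 16 with carry):
  0234
+ 0B8F
  ----
  col 0: 4(4) + F(15) + 0 (carry in) = 19 → 3(3), carry out 1
  col 1: 3(3) + 8(8) + 1 (carry in) = 12 → C(12), carry out 0
  col 2: 2(2) + B(11) + 0 (carry in) = 13 → D(13), carry out 0
  col 3: 0(0) + 0(0) + 0 (carry in) = 0 → 0(0), carry out 0
Reading digits MSB→LSB: 0DC3
Strip leading zeros: DC3
= 0xDC3


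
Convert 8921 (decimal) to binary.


Divide by 2 repeatedly:
8921 ÷ 2 = 4460 remainder 1
4460 ÷ 2 = 2230 remainder 0
2230 ÷ 2 = 1115 remainder 0
1115 ÷ 2 = 557 remainder 1
557 ÷ 2 = 278 remainder 1
278 ÷ 2 = 139 remainder 0
139 ÷ 2 = 69 remainder 1
69 ÷ 2 = 34 remainder 1
34 ÷ 2 = 17 remainder 0
17 ÷ 2 = 8 remainder 1
8 ÷ 2 = 4 remainder 0
4 ÷ 2 = 2 remainder 0
2 ÷ 2 = 1 remainder 0
1 ÷ 2 = 0 remainder 1
Reading remainders bottom-up:
= 10001011011001


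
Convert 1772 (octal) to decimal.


Positional values:
Position 0: 2 × 8^0 = 2
Position 1: 7 × 8^1 = 56
Position 2: 7 × 8^2 = 448
Position 3: 1 × 8^3 = 512
Sum = 2 + 56 + 448 + 512
= 1018


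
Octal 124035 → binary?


Each octal digit → 3 binary bits:
  1 = 001
  2 = 010
  4 = 100
  0 = 000
  3 = 011
  5 = 101
Concatenate: 001 010 100 000 011 101
= 001010100000011101


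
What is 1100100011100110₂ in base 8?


Group into 3-bit groups: 001100100011100110
  001 = 1
  100 = 4
  100 = 4
  011 = 3
  100 = 4
  110 = 6
= 0o144346


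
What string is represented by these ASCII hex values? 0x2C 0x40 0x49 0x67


Codes (hex): 0x2C 0x40 0x49 0x67
Per-code ASCII lookup:
  0x2C = 44  (special character) → ','
  0x40 = 64  (special character) → '@'
  0x49 = 73  (range 65-90: uppercase, 73 - 65 = 8) → 'I'
  0x67 = 103  (range 97-122: lowercase, 103 - 97 = 6) → 'g'
= ',@Ig'


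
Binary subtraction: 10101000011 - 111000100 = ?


Align and subtract column by column (LSB to MSB, borrowing when needed):
  10101000011
- 00111000100
  -----------
  col 0: (1 - 0 borrow-in) - 0 → 1 - 0 = 1, borrow out 0
  col 1: (1 - 0 borrow-in) - 0 → 1 - 0 = 1, borrow out 0
  col 2: (0 - 0 borrow-in) - 1 → borrow from next column: (0+2) - 1 = 1, borrow out 1
  col 3: (0 - 1 borrow-in) - 0 → borrow from next column: (-1+2) - 0 = 1, borrow out 1
  col 4: (0 - 1 borrow-in) - 0 → borrow from next column: (-1+2) - 0 = 1, borrow out 1
  col 5: (0 - 1 borrow-in) - 0 → borrow from next column: (-1+2) - 0 = 1, borrow out 1
  col 6: (1 - 1 borrow-in) - 1 → borrow from next column: (0+2) - 1 = 1, borrow out 1
  col 7: (0 - 1 borrow-in) - 1 → borrow from next column: (-1+2) - 1 = 0, borrow out 1
  col 8: (1 - 1 borrow-in) - 1 → borrow from next column: (0+2) - 1 = 1, borrow out 1
  col 9: (0 - 1 borrow-in) - 0 → borrow from next column: (-1+2) - 0 = 1, borrow out 1
  col 10: (1 - 1 borrow-in) - 0 → 0 - 0 = 0, borrow out 0
Reading bits MSB→LSB: 01101111111
Strip leading zeros: 1101111111
= 1101111111


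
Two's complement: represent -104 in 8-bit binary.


Original: 01101000
Step 1 - Invert all bits: 10010111
Step 2 - Add 1: 10010111 + 1
= 10011000 (represents -104)


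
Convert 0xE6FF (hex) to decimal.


Positional values:
Position 0: F × 16^0 = 15 × 1 = 15
Position 1: F × 16^1 = 15 × 16 = 240
Position 2: 6 × 16^2 = 6 × 256 = 1536
Position 3: E × 16^3 = 14 × 4096 = 57344
Sum = 15 + 240 + 1536 + 57344
= 59135


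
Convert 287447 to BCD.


Each digit → 4-bit binary:
  2 → 0010
  8 → 1000
  7 → 0111
  4 → 0100
  4 → 0100
  7 → 0111
= 0010 1000 0111 0100 0100 0111


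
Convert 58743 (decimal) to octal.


Divide by 8 repeatedly:
58743 ÷ 8 = 7342 remainder 7
7342 ÷ 8 = 917 remainder 6
917 ÷ 8 = 114 remainder 5
114 ÷ 8 = 14 remainder 2
14 ÷ 8 = 1 remainder 6
1 ÷ 8 = 0 remainder 1
Reading remainders bottom-up:
= 0o162567


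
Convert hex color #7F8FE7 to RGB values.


Hex: #7F8FE7
R = 7F₁₆ = 127
G = 8F₁₆ = 143
B = E7₁₆ = 231
= RGB(127, 143, 231)


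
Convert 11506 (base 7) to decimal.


Positional values (base 7):
  6 × 7^0 = 6 × 1 = 6
  0 × 7^1 = 0 × 7 = 0
  5 × 7^2 = 5 × 49 = 245
  1 × 7^3 = 1 × 343 = 343
  1 × 7^4 = 1 × 2401 = 2401
Sum = 6 + 0 + 245 + 343 + 2401
= 2995
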